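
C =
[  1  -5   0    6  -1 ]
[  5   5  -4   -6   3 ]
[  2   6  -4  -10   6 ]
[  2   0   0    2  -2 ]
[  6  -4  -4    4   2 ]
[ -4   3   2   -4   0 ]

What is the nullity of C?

Row reduce to echelon form.
R2 ← R2 − (5)·R1: [0, 30, -4, -36, 8]
R3 ← R3 − (2)·R1: [0, 16, -4, -22, 8]
R4 ← R4 − (2)·R1: [0, 10, 0, -10, 0]
R5 ← R5 − (6)·R1: [0, 26, -4, -32, 8]
R6 ← R6 + (4)·R1: [0, -17, 2, 20, -4]
R3 ← R3 − (8/15)·R2: [0, 0, -28/15, -14/5, 56/15]
R4 ← R4 − (1/3)·R2: [0, 0, 4/3, 2, -8/3]
R5 ← R5 − (13/15)·R2: [0, 0, -8/15, -4/5, 16/15]
R6 ← R6 + (17/30)·R2: [0, 0, -4/15, -2/5, 8/15]
R4 ← R4 + (5/7)·R3: [0, 0, 0, 0, 0]
R5 ← R5 − (2/7)·R3: [0, 0, 0, 0, 0]
R6 ← R6 − (1/7)·R3: [0, 0, 0, 0, 0]
3 nonzero rows, so rank(C) = 3.
C has 5 columns; by rank–nullity, nullity = 5 − 3 = 2.

2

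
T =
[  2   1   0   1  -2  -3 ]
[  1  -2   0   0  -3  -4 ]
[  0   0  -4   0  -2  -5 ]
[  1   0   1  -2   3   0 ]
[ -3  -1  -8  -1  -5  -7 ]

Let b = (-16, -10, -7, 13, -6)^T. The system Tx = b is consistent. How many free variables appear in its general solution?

Row reduce the augmented matrix [T | b].
R2 ← R2 − (1/2)·R1: [0, -5/2, 0, -1/2, -2, -5/2, -2]
R4 ← R4 − (1/2)·R1: [0, -1/2, 1, -5/2, 4, 3/2, 21]
R5 ← R5 + (3/2)·R1: [0, 1/2, -8, 1/2, -8, -23/2, -30]
R4 ← R4 − (1/5)·R2: [0, 0, 1, -12/5, 22/5, 2, 107/5]
R5 ← R5 + (1/5)·R2: [0, 0, -8, 2/5, -42/5, -12, -152/5]
R4 ← R4 + (1/4)·R3: [0, 0, 0, -12/5, 39/10, 3/4, 393/20]
R5 ← R5 − (2)·R3: [0, 0, 0, 2/5, -22/5, -2, -82/5]
R5 ← R5 + (1/6)·R4: [0, 0, 0, 0, -15/4, -15/8, -105/8]
The echelon form has 5 nonzero rows, and every pivot lies in the first 6 columns, so rank(T) = rank([T|b]) = 5.
The system is consistent.
Free variables = (unknowns) − (rank) = 6 − 5 = 1.

1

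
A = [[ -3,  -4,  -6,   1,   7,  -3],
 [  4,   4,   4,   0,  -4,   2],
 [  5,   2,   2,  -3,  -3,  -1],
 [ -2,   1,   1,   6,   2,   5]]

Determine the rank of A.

Row reduce to echelon form.
R2 ← R2 + (4/3)·R1: [0, -4/3, -4, 4/3, 16/3, -2]
R3 ← R3 + (5/3)·R1: [0, -14/3, -8, -4/3, 26/3, -6]
R4 ← R4 − (2/3)·R1: [0, 11/3, 5, 16/3, -8/3, 7]
R3 ← R3 − (7/2)·R2: [0, 0, 6, -6, -10, 1]
R4 ← R4 + (11/4)·R2: [0, 0, -6, 9, 12, 3/2]
R4 ← R4 + R3: [0, 0, 0, 3, 2, 5/2]
Echelon form has 4 nonzero rows, so rank(A) = 4.

4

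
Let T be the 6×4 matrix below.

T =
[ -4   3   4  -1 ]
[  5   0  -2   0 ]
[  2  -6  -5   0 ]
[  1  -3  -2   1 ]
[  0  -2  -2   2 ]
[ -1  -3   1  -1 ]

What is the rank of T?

4

Row reduce to echelon form.
R2 ← R2 + (5/4)·R1: [0, 15/4, 3, -5/4]
R3 ← R3 + (1/2)·R1: [0, -9/2, -3, -1/2]
R4 ← R4 + (1/4)·R1: [0, -9/4, -1, 3/4]
R6 ← R6 − (1/4)·R1: [0, -15/4, 0, -3/4]
R3 ← R3 + (6/5)·R2: [0, 0, 3/5, -2]
R4 ← R4 + (3/5)·R2: [0, 0, 4/5, 0]
R5 ← R5 + (8/15)·R2: [0, 0, -2/5, 4/3]
R6 ← R6 + R2: [0, 0, 3, -2]
R4 ← R4 − (4/3)·R3: [0, 0, 0, 8/3]
R5 ← R5 + (2/3)·R3: [0, 0, 0, 0]
R6 ← R6 − (5)·R3: [0, 0, 0, 8]
R6 ← R6 − (3)·R4: [0, 0, 0, 0]
Echelon form has 4 nonzero rows, so rank(T) = 4.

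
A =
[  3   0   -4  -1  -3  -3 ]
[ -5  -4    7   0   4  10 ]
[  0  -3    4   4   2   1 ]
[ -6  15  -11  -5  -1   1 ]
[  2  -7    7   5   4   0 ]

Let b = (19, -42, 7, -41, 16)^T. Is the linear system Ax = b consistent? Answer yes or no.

Row reduce the augmented matrix [A | b].
R2 ← R2 + (5/3)·R1: [0, -4, 1/3, -5/3, -1, 5, -31/3]
R4 ← R4 + (2)·R1: [0, 15, -19, -7, -7, -5, -3]
R5 ← R5 − (2/3)·R1: [0, -7, 29/3, 17/3, 6, 2, 10/3]
R3 ← R3 − (3/4)·R2: [0, 0, 15/4, 21/4, 11/4, -11/4, 59/4]
R4 ← R4 + (15/4)·R2: [0, 0, -71/4, -53/4, -43/4, 55/4, -167/4]
R5 ← R5 − (7/4)·R2: [0, 0, 109/12, 103/12, 31/4, -27/4, 257/12]
R4 ← R4 + (71/15)·R3: [0, 0, 0, 58/5, 34/15, 11/15, 421/15]
R5 ← R5 − (109/45)·R3: [0, 0, 0, -62/15, 49/45, -4/45, -644/45]
R5 ← R5 + (31/87)·R4: [0, 0, 0, 0, 55/29, 5/29, -125/29]
The echelon form has 5 nonzero rows, and every pivot lies in the first 6 columns, so rank(A) = rank([A|b]) = 5.
The system is consistent.

yes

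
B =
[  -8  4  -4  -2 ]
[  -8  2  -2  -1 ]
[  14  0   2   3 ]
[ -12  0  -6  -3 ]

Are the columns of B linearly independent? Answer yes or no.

yes

Row reduce B to echelon form.
R2 ← R2 − R1: [0, -2, 2, 1]
R3 ← R3 + (7/4)·R1: [0, 7, -5, -1/2]
R4 ← R4 − (3/2)·R1: [0, -6, 0, 0]
R3 ← R3 + (7/2)·R2: [0, 0, 2, 3]
R4 ← R4 − (3)·R2: [0, 0, -6, -3]
R4 ← R4 + (3)·R3: [0, 0, 0, 6]
4 pivots among 4 columns.
Every column is a pivot column, so the columns are linearly independent.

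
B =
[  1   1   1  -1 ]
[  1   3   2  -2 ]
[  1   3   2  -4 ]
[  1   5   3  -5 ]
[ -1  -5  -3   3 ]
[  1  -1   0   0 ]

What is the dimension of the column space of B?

3

Row reduce to echelon form.
R2 ← R2 − R1: [0, 2, 1, -1]
R3 ← R3 − R1: [0, 2, 1, -3]
R4 ← R4 − R1: [0, 4, 2, -4]
R5 ← R5 + R1: [0, -4, -2, 2]
R6 ← R6 − R1: [0, -2, -1, 1]
R3 ← R3 − R2: [0, 0, 0, -2]
R4 ← R4 − (2)·R2: [0, 0, 0, -2]
R5 ← R5 + (2)·R2: [0, 0, 0, 0]
R6 ← R6 + R2: [0, 0, 0, 0]
R4 ← R4 − R3: [0, 0, 0, 0]
Echelon form has 3 nonzero rows, so rank(B) = 3.
The column space has dimension equal to the rank: 3.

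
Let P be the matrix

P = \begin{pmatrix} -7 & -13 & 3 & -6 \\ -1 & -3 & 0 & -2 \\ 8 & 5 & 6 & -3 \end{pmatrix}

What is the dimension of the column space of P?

3

Row reduce to echelon form.
R2 ← R2 − (1/7)·R1: [0, -8/7, -3/7, -8/7]
R3 ← R3 + (8/7)·R1: [0, -69/7, 66/7, -69/7]
R3 ← R3 − (69/8)·R2: [0, 0, 105/8, 0]
Echelon form has 3 nonzero rows, so rank(P) = 3.
The column space has dimension equal to the rank: 3.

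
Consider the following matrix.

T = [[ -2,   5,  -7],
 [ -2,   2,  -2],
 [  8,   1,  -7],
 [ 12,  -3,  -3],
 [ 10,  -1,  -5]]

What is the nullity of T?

1

Row reduce to echelon form.
R2 ← R2 − R1: [0, -3, 5]
R3 ← R3 + (4)·R1: [0, 21, -35]
R4 ← R4 + (6)·R1: [0, 27, -45]
R5 ← R5 + (5)·R1: [0, 24, -40]
R3 ← R3 + (7)·R2: [0, 0, 0]
R4 ← R4 + (9)·R2: [0, 0, 0]
R5 ← R5 + (8)·R2: [0, 0, 0]
2 nonzero rows, so rank(T) = 2.
T has 3 columns; by rank–nullity, nullity = 3 − 2 = 1.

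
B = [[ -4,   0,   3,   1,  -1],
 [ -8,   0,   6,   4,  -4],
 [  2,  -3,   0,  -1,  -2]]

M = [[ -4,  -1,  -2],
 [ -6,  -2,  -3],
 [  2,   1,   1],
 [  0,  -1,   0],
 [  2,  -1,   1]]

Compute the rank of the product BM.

First compute BM:
[[ 20,   7,  10],
 [ 36,  14,  18],
 [  6,   7,   3]]
Now row reduce the product.
R2 ← R2 − (9/5)·R1: [0, 7/5, 0]
R3 ← R3 − (3/10)·R1: [0, 49/10, 0]
R3 ← R3 − (7/2)·R2: [0, 0, 0]
2 nonzero rows, so rank(BM) = 2.

2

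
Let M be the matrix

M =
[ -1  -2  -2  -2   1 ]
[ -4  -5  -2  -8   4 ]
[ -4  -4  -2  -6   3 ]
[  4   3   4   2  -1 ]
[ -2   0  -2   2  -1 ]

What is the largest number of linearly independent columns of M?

3

Row reduce to echelon form.
R2 ← R2 − (4)·R1: [0, 3, 6, 0, 0]
R3 ← R3 − (4)·R1: [0, 4, 6, 2, -1]
R4 ← R4 + (4)·R1: [0, -5, -4, -6, 3]
R5 ← R5 − (2)·R1: [0, 4, 2, 6, -3]
R3 ← R3 − (4/3)·R2: [0, 0, -2, 2, -1]
R4 ← R4 + (5/3)·R2: [0, 0, 6, -6, 3]
R5 ← R5 − (4/3)·R2: [0, 0, -6, 6, -3]
R4 ← R4 + (3)·R3: [0, 0, 0, 0, 0]
R5 ← R5 − (3)·R3: [0, 0, 0, 0, 0]
Echelon form has 3 nonzero rows, so rank(M) = 3.
The rank gives the maximum number of linearly independent columns: 3.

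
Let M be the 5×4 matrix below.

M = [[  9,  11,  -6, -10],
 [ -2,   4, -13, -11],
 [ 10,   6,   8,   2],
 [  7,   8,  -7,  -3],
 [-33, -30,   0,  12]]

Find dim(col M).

Row reduce to echelon form.
R2 ← R2 + (2/9)·R1: [0, 58/9, -43/3, -119/9]
R3 ← R3 − (10/9)·R1: [0, -56/9, 44/3, 118/9]
R4 ← R4 − (7/9)·R1: [0, -5/9, -7/3, 43/9]
R5 ← R5 + (11/3)·R1: [0, 31/3, -22, -74/3]
R3 ← R3 + (28/29)·R2: [0, 0, 24/29, 10/29]
R4 ← R4 + (5/58)·R2: [0, 0, -207/58, 211/58]
R5 ← R5 − (93/58)·R2: [0, 0, 57/58, -201/58]
R4 ← R4 + (69/16)·R3: [0, 0, 0, 41/8]
R5 ← R5 − (19/16)·R3: [0, 0, 0, -31/8]
R5 ← R5 + (31/41)·R4: [0, 0, 0, 0]
Echelon form has 4 nonzero rows, so rank(M) = 4.
The column space has dimension equal to the rank: 4.

4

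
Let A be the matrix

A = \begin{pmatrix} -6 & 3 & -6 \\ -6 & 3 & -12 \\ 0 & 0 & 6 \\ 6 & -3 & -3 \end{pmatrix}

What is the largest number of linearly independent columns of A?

2

Row reduce to echelon form.
R2 ← R2 − R1: [0, 0, -6]
R4 ← R4 + R1: [0, 0, -9]
R3 ← R3 + R2: [0, 0, 0]
R4 ← R4 − (3/2)·R2: [0, 0, 0]
Echelon form has 2 nonzero rows, so rank(A) = 2.
The rank gives the maximum number of linearly independent columns: 2.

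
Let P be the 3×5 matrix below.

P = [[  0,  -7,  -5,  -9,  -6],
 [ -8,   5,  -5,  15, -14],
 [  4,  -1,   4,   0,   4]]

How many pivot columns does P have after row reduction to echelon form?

Row reduce to echelon form.
Swap R1 ↔ R2
R3 ← R3 + (1/2)·R1: [0, 3/2, 3/2, 15/2, -3]
R3 ← R3 + (3/14)·R2: [0, 0, 3/7, 39/7, -30/7]
Echelon form has 3 nonzero rows, so rank(P) = 3.
Each nonzero row contributes one pivot column: 3 pivot columns.

3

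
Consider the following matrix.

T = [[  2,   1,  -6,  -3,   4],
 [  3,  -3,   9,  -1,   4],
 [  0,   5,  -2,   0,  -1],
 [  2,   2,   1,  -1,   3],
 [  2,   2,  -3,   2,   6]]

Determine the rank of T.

5

Row reduce to echelon form.
R2 ← R2 − (3/2)·R1: [0, -9/2, 18, 7/2, -2]
R4 ← R4 − R1: [0, 1, 7, 2, -1]
R5 ← R5 − R1: [0, 1, 3, 5, 2]
R3 ← R3 + (10/9)·R2: [0, 0, 18, 35/9, -29/9]
R4 ← R4 + (2/9)·R2: [0, 0, 11, 25/9, -13/9]
R5 ← R5 + (2/9)·R2: [0, 0, 7, 52/9, 14/9]
R4 ← R4 − (11/18)·R3: [0, 0, 0, 65/162, 85/162]
R5 ← R5 − (7/18)·R3: [0, 0, 0, 691/162, 455/162]
R5 ← R5 − (691/65)·R4: [0, 0, 0, 0, -36/13]
Echelon form has 5 nonzero rows, so rank(T) = 5.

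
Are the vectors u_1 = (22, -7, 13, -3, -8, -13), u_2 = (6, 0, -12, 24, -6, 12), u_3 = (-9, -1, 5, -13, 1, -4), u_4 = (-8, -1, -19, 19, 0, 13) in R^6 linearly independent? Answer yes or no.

Form the matrix with these vectors as rows and row reduce.
R2 ← R2 − (3/11)·R1: [0, 21/11, -171/11, 273/11, -42/11, 171/11]
R3 ← R3 + (9/22)·R1: [0, -85/22, 227/22, -313/22, -25/11, -205/22]
R4 ← R4 + (4/11)·R1: [0, -39/11, -157/11, 197/11, -32/11, 91/11]
R3 ← R3 + (85/42)·R2: [0, 0, -148/7, 36, -10, 155/7]
R4 ← R4 + (13/7)·R2: [0, 0, -302/7, 64, -10, 260/7]
R4 ← R4 − (151/74)·R3: [0, 0, 0, -350/37, 385/37, -595/74]
4 nonzero rows, so the 4 vectors span a space of dimension 4.
Since 4 = 4, the vectors are linearly independent.

yes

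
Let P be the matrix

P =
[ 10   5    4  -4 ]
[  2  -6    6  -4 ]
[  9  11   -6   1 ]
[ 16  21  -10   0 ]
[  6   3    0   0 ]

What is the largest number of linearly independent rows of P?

4

Row reduce to echelon form.
R2 ← R2 − (1/5)·R1: [0, -7, 26/5, -16/5]
R3 ← R3 − (9/10)·R1: [0, 13/2, -48/5, 23/5]
R4 ← R4 − (8/5)·R1: [0, 13, -82/5, 32/5]
R5 ← R5 − (3/5)·R1: [0, 0, -12/5, 12/5]
R3 ← R3 + (13/14)·R2: [0, 0, -167/35, 57/35]
R4 ← R4 + (13/7)·R2: [0, 0, -236/35, 16/35]
R4 ← R4 − (236/167)·R3: [0, 0, 0, -308/167]
R5 ← R5 − (84/167)·R3: [0, 0, 0, 264/167]
R5 ← R5 + (6/7)·R4: [0, 0, 0, 0]
Echelon form has 4 nonzero rows, so rank(P) = 4.
The rank gives the maximum number of linearly independent rows: 4.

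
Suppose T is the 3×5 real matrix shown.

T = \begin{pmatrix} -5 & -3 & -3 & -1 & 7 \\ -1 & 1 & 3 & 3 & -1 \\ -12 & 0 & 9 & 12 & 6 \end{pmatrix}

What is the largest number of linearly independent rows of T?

Row reduce to echelon form.
R2 ← R2 − (1/5)·R1: [0, 8/5, 18/5, 16/5, -12/5]
R3 ← R3 − (12/5)·R1: [0, 36/5, 81/5, 72/5, -54/5]
R3 ← R3 − (9/2)·R2: [0, 0, 0, 0, 0]
Echelon form has 2 nonzero rows, so rank(T) = 2.
The rank gives the maximum number of linearly independent rows: 2.

2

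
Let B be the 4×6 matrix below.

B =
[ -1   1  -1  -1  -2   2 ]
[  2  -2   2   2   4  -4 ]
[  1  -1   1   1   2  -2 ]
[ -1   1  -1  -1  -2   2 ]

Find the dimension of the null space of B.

Row reduce to echelon form.
R2 ← R2 + (2)·R1: [0, 0, 0, 0, 0, 0]
R3 ← R3 + R1: [0, 0, 0, 0, 0, 0]
R4 ← R4 − R1: [0, 0, 0, 0, 0, 0]
1 nonzero row, so rank(B) = 1.
B has 6 columns; by rank–nullity, nullity = 6 − 1 = 5.

5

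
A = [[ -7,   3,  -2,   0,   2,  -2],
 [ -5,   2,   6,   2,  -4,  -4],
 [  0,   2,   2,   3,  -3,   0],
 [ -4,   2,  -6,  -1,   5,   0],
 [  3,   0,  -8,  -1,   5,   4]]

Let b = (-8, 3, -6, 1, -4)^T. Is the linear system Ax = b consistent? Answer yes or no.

Row reduce the augmented matrix [A | b].
R2 ← R2 − (5/7)·R1: [0, -1/7, 52/7, 2, -38/7, -18/7, 61/7]
R4 ← R4 − (4/7)·R1: [0, 2/7, -34/7, -1, 27/7, 8/7, 39/7]
R5 ← R5 + (3/7)·R1: [0, 9/7, -62/7, -1, 41/7, 22/7, -52/7]
R3 ← R3 + (14)·R2: [0, 0, 106, 31, -79, -36, 116]
R4 ← R4 + (2)·R2: [0, 0, 10, 3, -7, -4, 23]
R5 ← R5 + (9)·R2: [0, 0, 58, 17, -43, -20, 71]
R4 ← R4 − (5/53)·R3: [0, 0, 0, 4/53, 24/53, -32/53, 639/53]
R5 ← R5 − (29/53)·R3: [0, 0, 0, 2/53, 12/53, -16/53, 399/53]
R5 ← R5 − (1/2)·R4: [0, 0, 0, 0, 0, 0, 3/2]
The echelon form has 5 nonzero rows; the last pivot sits in the augmented column, so rank(A) = 4 but rank([A|b]) = 5.
Since the ranks differ, the system is inconsistent.

no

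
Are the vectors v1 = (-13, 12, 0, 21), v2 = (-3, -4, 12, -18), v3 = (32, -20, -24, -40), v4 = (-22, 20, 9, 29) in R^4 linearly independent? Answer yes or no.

Form the matrix with these vectors as rows and row reduce.
R2 ← R2 − (3/13)·R1: [0, -88/13, 12, -297/13]
R3 ← R3 + (32/13)·R1: [0, 124/13, -24, 152/13]
R4 ← R4 − (22/13)·R1: [0, -4/13, 9, -85/13]
R3 ← R3 + (31/22)·R2: [0, 0, -78/11, -41/2]
R4 ← R4 − (1/22)·R2: [0, 0, 93/11, -11/2]
R4 ← R4 + (31/26)·R3: [0, 0, 0, -1557/52]
4 nonzero rows, so the 4 vectors span a space of dimension 4.
Since 4 = 4, the vectors are linearly independent.

yes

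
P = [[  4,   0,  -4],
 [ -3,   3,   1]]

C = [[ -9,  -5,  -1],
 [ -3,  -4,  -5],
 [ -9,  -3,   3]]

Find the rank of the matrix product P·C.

2

First compute PC:
[[  0,  -8, -16],
 [  9,   0,  -9]]
Now row reduce the product.
Swap R1 ↔ R2
2 nonzero rows, so rank(PC) = 2.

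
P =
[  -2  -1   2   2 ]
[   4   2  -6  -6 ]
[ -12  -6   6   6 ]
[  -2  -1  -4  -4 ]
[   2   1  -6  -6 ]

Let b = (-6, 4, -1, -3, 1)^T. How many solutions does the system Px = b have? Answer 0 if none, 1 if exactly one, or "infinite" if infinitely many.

0

Row reduce the augmented matrix [P | b].
R2 ← R2 + (2)·R1: [0, 0, -2, -2, -8]
R3 ← R3 − (6)·R1: [0, 0, -6, -6, 35]
R4 ← R4 − R1: [0, 0, -6, -6, 3]
R5 ← R5 + R1: [0, 0, -4, -4, -5]
R3 ← R3 − (3)·R2: [0, 0, 0, 0, 59]
R4 ← R4 − (3)·R2: [0, 0, 0, 0, 27]
R5 ← R5 − (2)·R2: [0, 0, 0, 0, 11]
R4 ← R4 − (27/59)·R3: [0, 0, 0, 0, 0]
R5 ← R5 − (11/59)·R3: [0, 0, 0, 0, 0]
The echelon form has 3 nonzero rows; the last pivot sits in the augmented column, so rank(P) = 2 but rank([P|b]) = 3.
Since the ranks differ, the system is inconsistent.
It has no solutions.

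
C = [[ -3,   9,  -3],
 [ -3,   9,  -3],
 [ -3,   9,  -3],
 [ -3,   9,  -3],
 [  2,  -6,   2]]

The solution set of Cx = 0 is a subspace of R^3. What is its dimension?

2

Row reduce to echelon form.
R2 ← R2 − R1: [0, 0, 0]
R3 ← R3 − R1: [0, 0, 0]
R4 ← R4 − R1: [0, 0, 0]
R5 ← R5 + (2/3)·R1: [0, 0, 0]
1 nonzero row, so rank(C) = 1.
C has 3 columns; by rank–nullity, nullity = 3 − 1 = 2.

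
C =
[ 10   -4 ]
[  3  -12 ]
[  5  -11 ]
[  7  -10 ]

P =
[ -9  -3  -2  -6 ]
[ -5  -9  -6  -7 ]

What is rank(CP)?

2

First compute CP:
[[-70,   6,   4, -32],
 [ 33,  99,  66,  66],
 [ 10,  84,  56,  47],
 [-13,  69,  46,  28]]
Now row reduce the product.
R2 ← R2 + (33/70)·R1: [0, 3564/35, 2376/35, 1782/35]
R3 ← R3 + (1/7)·R1: [0, 594/7, 396/7, 297/7]
R4 ← R4 − (13/70)·R1: [0, 2376/35, 1584/35, 1188/35]
R3 ← R3 − (5/6)·R2: [0, 0, 0, 0]
R4 ← R4 − (2/3)·R2: [0, 0, 0, 0]
2 nonzero rows, so rank(CP) = 2.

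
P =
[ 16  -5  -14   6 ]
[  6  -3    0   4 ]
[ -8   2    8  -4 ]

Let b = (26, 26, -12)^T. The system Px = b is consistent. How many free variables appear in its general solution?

Row reduce the augmented matrix [P | b].
R2 ← R2 − (3/8)·R1: [0, -9/8, 21/4, 7/4, 65/4]
R3 ← R3 + (1/2)·R1: [0, -1/2, 1, -1, 1]
R3 ← R3 − (4/9)·R2: [0, 0, -4/3, -16/9, -56/9]
The echelon form has 3 nonzero rows, and every pivot lies in the first 4 columns, so rank(P) = rank([P|b]) = 3.
The system is consistent.
Free variables = (unknowns) − (rank) = 4 − 3 = 1.

1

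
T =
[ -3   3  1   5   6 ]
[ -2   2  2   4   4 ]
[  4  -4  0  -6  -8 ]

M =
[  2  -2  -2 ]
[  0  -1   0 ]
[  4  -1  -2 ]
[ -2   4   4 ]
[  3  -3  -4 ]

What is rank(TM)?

2

First compute TM:
[[  6,   4,   0],
 [  8,   4,   0],
 [ -4,  -4,   0]]
Now row reduce the product.
R2 ← R2 − (4/3)·R1: [0, -4/3, 0]
R3 ← R3 + (2/3)·R1: [0, -4/3, 0]
R3 ← R3 − R2: [0, 0, 0]
2 nonzero rows, so rank(TM) = 2.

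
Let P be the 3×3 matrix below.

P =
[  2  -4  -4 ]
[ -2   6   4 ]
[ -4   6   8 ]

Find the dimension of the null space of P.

1

Row reduce to echelon form.
R2 ← R2 + R1: [0, 2, 0]
R3 ← R3 + (2)·R1: [0, -2, 0]
R3 ← R3 + R2: [0, 0, 0]
2 nonzero rows, so rank(P) = 2.
P has 3 columns; by rank–nullity, nullity = 3 − 2 = 1.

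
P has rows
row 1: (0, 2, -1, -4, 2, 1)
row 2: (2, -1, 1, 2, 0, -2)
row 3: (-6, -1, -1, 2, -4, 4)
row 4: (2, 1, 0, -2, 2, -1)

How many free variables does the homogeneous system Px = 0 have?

4

Row reduce to echelon form.
Swap R1 ↔ R2
R3 ← R3 + (3)·R1: [0, -4, 2, 8, -4, -2]
R4 ← R4 − R1: [0, 2, -1, -4, 2, 1]
R3 ← R3 + (2)·R2: [0, 0, 0, 0, 0, 0]
R4 ← R4 − R2: [0, 0, 0, 0, 0, 0]
2 nonzero rows, so rank(P) = 2.
P has 6 columns; by rank–nullity, nullity = 6 − 2 = 4.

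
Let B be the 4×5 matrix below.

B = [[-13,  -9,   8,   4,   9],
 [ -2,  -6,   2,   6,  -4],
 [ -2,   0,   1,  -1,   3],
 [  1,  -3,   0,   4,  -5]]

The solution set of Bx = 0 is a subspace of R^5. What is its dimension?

3

Row reduce to echelon form.
R2 ← R2 − (2/13)·R1: [0, -60/13, 10/13, 70/13, -70/13]
R3 ← R3 − (2/13)·R1: [0, 18/13, -3/13, -21/13, 21/13]
R4 ← R4 + (1/13)·R1: [0, -48/13, 8/13, 56/13, -56/13]
R3 ← R3 + (3/10)·R2: [0, 0, 0, 0, 0]
R4 ← R4 − (4/5)·R2: [0, 0, 0, 0, 0]
2 nonzero rows, so rank(B) = 2.
B has 5 columns; by rank–nullity, nullity = 5 − 2 = 3.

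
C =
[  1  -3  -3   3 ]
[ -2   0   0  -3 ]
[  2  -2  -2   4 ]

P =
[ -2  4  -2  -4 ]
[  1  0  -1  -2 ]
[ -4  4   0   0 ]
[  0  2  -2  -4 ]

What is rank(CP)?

2

First compute CP:
[[  7,  -2,  -5, -10],
 [  4, -14,  10,  20],
 [  2,   8, -10, -20]]
Now row reduce the product.
R2 ← R2 − (4/7)·R1: [0, -90/7, 90/7, 180/7]
R3 ← R3 − (2/7)·R1: [0, 60/7, -60/7, -120/7]
R3 ← R3 + (2/3)·R2: [0, 0, 0, 0]
2 nonzero rows, so rank(CP) = 2.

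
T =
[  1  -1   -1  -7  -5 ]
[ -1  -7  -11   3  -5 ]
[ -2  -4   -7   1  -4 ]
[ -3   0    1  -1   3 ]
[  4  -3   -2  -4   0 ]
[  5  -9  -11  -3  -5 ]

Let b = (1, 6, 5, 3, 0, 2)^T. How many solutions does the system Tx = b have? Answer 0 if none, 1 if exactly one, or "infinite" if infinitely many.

Row reduce the augmented matrix [T | b].
R2 ← R2 + R1: [0, -8, -12, -4, -10, 7]
R3 ← R3 + (2)·R1: [0, -6, -9, -13, -14, 7]
R4 ← R4 + (3)·R1: [0, -3, -2, -22, -12, 6]
R5 ← R5 − (4)·R1: [0, 1, 2, 24, 20, -4]
R6 ← R6 − (5)·R1: [0, -4, -6, 32, 20, -3]
R3 ← R3 − (3/4)·R2: [0, 0, 0, -10, -13/2, 7/4]
R4 ← R4 − (3/8)·R2: [0, 0, 5/2, -41/2, -33/4, 27/8]
R5 ← R5 + (1/8)·R2: [0, 0, 1/2, 47/2, 75/4, -25/8]
R6 ← R6 − (1/2)·R2: [0, 0, 0, 34, 25, -13/2]
Swap R3 ↔ R4
R5 ← R5 − (1/5)·R3: [0, 0, 0, 138/5, 102/5, -19/5]
R5 ← R5 + (69/25)·R4: [0, 0, 0, 0, 123/50, 103/100]
R6 ← R6 + (17/5)·R4: [0, 0, 0, 0, 29/10, -11/20]
R6 ← R6 − (145/123)·R5: [0, 0, 0, 0, 0, -217/123]
The echelon form has 6 nonzero rows; the last pivot sits in the augmented column, so rank(T) = 5 but rank([T|b]) = 6.
Since the ranks differ, the system is inconsistent.
It has no solutions.

0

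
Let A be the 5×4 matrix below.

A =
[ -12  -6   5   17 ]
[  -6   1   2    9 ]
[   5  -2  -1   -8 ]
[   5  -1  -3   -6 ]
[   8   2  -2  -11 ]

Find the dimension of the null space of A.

Row reduce to echelon form.
R2 ← R2 − (1/2)·R1: [0, 4, -1/2, 1/2]
R3 ← R3 + (5/12)·R1: [0, -9/2, 13/12, -11/12]
R4 ← R4 + (5/12)·R1: [0, -7/2, -11/12, 13/12]
R5 ← R5 + (2/3)·R1: [0, -2, 4/3, 1/3]
R3 ← R3 + (9/8)·R2: [0, 0, 25/48, -17/48]
R4 ← R4 + (7/8)·R2: [0, 0, -65/48, 73/48]
R5 ← R5 + (1/2)·R2: [0, 0, 13/12, 7/12]
R4 ← R4 + (13/5)·R3: [0, 0, 0, 3/5]
R5 ← R5 − (52/25)·R3: [0, 0, 0, 33/25]
R5 ← R5 − (11/5)·R4: [0, 0, 0, 0]
4 nonzero rows, so rank(A) = 4.
A has 4 columns; by rank–nullity, nullity = 4 − 4 = 0.

0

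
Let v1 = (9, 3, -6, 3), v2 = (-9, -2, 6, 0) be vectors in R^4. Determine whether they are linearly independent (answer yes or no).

yes

Form the matrix with these vectors as rows and row reduce.
R2 ← R2 + R1: [0, 1, 0, 3]
2 nonzero rows, so the 2 vectors span a space of dimension 2.
Since 2 = 2, the vectors are linearly independent.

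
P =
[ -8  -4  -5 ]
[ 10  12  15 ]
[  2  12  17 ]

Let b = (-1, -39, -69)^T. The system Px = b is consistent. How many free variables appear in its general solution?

Row reduce the augmented matrix [P | b].
R2 ← R2 + (5/4)·R1: [0, 7, 35/4, -161/4]
R3 ← R3 + (1/4)·R1: [0, 11, 63/4, -277/4]
R3 ← R3 − (11/7)·R2: [0, 0, 2, -6]
The echelon form has 3 nonzero rows, and every pivot lies in the first 3 columns, so rank(P) = rank([P|b]) = 3.
The system is consistent.
Free variables = (unknowns) − (rank) = 3 − 3 = 0.

0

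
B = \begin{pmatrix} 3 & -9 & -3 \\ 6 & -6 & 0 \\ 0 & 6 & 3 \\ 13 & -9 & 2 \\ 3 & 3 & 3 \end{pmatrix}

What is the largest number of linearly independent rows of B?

2

Row reduce to echelon form.
R2 ← R2 − (2)·R1: [0, 12, 6]
R4 ← R4 − (13/3)·R1: [0, 30, 15]
R5 ← R5 − R1: [0, 12, 6]
R3 ← R3 − (1/2)·R2: [0, 0, 0]
R4 ← R4 − (5/2)·R2: [0, 0, 0]
R5 ← R5 − R2: [0, 0, 0]
Echelon form has 2 nonzero rows, so rank(B) = 2.
The rank gives the maximum number of linearly independent rows: 2.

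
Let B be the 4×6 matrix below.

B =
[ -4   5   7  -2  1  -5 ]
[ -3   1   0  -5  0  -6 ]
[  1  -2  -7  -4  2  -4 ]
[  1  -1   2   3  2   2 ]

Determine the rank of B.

Row reduce to echelon form.
R2 ← R2 − (3/4)·R1: [0, -11/4, -21/4, -7/2, -3/4, -9/4]
R3 ← R3 + (1/4)·R1: [0, -3/4, -21/4, -9/2, 9/4, -21/4]
R4 ← R4 + (1/4)·R1: [0, 1/4, 15/4, 5/2, 9/4, 3/4]
R3 ← R3 − (3/11)·R2: [0, 0, -42/11, -39/11, 27/11, -51/11]
R4 ← R4 + (1/11)·R2: [0, 0, 36/11, 24/11, 24/11, 6/11]
R4 ← R4 + (6/7)·R3: [0, 0, 0, -6/7, 30/7, -24/7]
Echelon form has 4 nonzero rows, so rank(B) = 4.

4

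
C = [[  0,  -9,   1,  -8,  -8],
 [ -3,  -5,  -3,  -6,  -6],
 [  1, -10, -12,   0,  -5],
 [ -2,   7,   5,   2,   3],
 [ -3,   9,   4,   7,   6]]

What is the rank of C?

Row reduce to echelon form.
Swap R1 ↔ R2
R3 ← R3 + (1/3)·R1: [0, -35/3, -13, -2, -7]
R4 ← R4 − (2/3)·R1: [0, 31/3, 7, 6, 7]
R5 ← R5 − R1: [0, 14, 7, 13, 12]
R3 ← R3 − (35/27)·R2: [0, 0, -386/27, 226/27, 91/27]
R4 ← R4 + (31/27)·R2: [0, 0, 220/27, -86/27, -59/27]
R5 ← R5 + (14/9)·R2: [0, 0, 77/9, 5/9, -4/9]
R4 ← R4 + (110/193)·R3: [0, 0, 0, 306/193, -51/193]
R5 ← R5 + (231/386)·R3: [0, 0, 0, 1074/193, 607/386]
R5 ← R5 − (179/51)·R4: [0, 0, 0, 0, 5/2]
Echelon form has 5 nonzero rows, so rank(C) = 5.

5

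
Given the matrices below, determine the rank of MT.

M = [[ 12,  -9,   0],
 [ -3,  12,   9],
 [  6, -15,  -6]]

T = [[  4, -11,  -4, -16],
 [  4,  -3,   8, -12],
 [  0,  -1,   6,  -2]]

First compute MT:
[[ 12, -105, -120, -84],
 [ 36, -12, 162, -114],
 [-36, -15, -180,  96]]
Now row reduce the product.
R2 ← R2 − (3)·R1: [0, 303, 522, 138]
R3 ← R3 + (3)·R1: [0, -330, -540, -156]
R3 ← R3 + (110/101)·R2: [0, 0, 2880/101, -576/101]
3 nonzero rows, so rank(MT) = 3.

3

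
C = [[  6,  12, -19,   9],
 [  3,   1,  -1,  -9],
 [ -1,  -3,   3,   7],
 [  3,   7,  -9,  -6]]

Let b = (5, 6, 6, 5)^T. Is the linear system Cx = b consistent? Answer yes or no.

Row reduce the augmented matrix [C | b].
R2 ← R2 − (1/2)·R1: [0, -5, 17/2, -27/2, 7/2]
R3 ← R3 + (1/6)·R1: [0, -1, -1/6, 17/2, 41/6]
R4 ← R4 − (1/2)·R1: [0, 1, 1/2, -21/2, 5/2]
R3 ← R3 − (1/5)·R2: [0, 0, -28/15, 56/5, 92/15]
R4 ← R4 + (1/5)·R2: [0, 0, 11/5, -66/5, 16/5]
R4 ← R4 + (33/28)·R3: [0, 0, 0, 0, 73/7]
The echelon form has 4 nonzero rows; the last pivot sits in the augmented column, so rank(C) = 3 but rank([C|b]) = 4.
Since the ranks differ, the system is inconsistent.

no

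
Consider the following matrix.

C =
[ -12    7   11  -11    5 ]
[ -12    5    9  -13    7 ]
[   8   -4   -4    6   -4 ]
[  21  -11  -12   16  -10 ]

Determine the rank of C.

Row reduce to echelon form.
R2 ← R2 − R1: [0, -2, -2, -2, 2]
R3 ← R3 + (2/3)·R1: [0, 2/3, 10/3, -4/3, -2/3]
R4 ← R4 + (7/4)·R1: [0, 5/4, 29/4, -13/4, -5/4]
R3 ← R3 + (1/3)·R2: [0, 0, 8/3, -2, 0]
R4 ← R4 + (5/8)·R2: [0, 0, 6, -9/2, 0]
R4 ← R4 − (9/4)·R3: [0, 0, 0, 0, 0]
Echelon form has 3 nonzero rows, so rank(C) = 3.

3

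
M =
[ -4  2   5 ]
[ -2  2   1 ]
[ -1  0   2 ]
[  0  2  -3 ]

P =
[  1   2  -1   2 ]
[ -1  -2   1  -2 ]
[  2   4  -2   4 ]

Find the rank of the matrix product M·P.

First compute MP:
[[  4,   8,  -4,   8],
 [ -2,  -4,   2,  -4],
 [  3,   6,  -3,   6],
 [ -8, -16,   8, -16]]
Now row reduce the product.
R2 ← R2 + (1/2)·R1: [0, 0, 0, 0]
R3 ← R3 − (3/4)·R1: [0, 0, 0, 0]
R4 ← R4 + (2)·R1: [0, 0, 0, 0]
1 nonzero row, so rank(MP) = 1.

1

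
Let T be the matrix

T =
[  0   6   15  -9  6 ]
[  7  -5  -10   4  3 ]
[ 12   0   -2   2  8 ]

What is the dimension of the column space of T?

Row reduce to echelon form.
Swap R1 ↔ R2
R3 ← R3 − (12/7)·R1: [0, 60/7, 106/7, -34/7, 20/7]
R3 ← R3 − (10/7)·R2: [0, 0, -44/7, 8, -40/7]
Echelon form has 3 nonzero rows, so rank(T) = 3.
The column space has dimension equal to the rank: 3.

3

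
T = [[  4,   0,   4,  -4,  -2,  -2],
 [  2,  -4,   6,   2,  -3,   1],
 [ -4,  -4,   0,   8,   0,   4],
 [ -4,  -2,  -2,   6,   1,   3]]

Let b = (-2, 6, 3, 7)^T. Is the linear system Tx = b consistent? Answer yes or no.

no

Row reduce the augmented matrix [T | b].
R2 ← R2 − (1/2)·R1: [0, -4, 4, 4, -2, 2, 7]
R3 ← R3 + R1: [0, -4, 4, 4, -2, 2, 1]
R4 ← R4 + R1: [0, -2, 2, 2, -1, 1, 5]
R3 ← R3 − R2: [0, 0, 0, 0, 0, 0, -6]
R4 ← R4 − (1/2)·R2: [0, 0, 0, 0, 0, 0, 3/2]
R4 ← R4 + (1/4)·R3: [0, 0, 0, 0, 0, 0, 0]
The echelon form has 3 nonzero rows; the last pivot sits in the augmented column, so rank(T) = 2 but rank([T|b]) = 3.
Since the ranks differ, the system is inconsistent.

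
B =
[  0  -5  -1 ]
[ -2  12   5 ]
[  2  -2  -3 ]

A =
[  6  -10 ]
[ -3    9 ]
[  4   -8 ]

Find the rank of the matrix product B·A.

2

First compute BA:
[[ 11, -37],
 [-28,  88],
 [  6, -14]]
Now row reduce the product.
R2 ← R2 + (28/11)·R1: [0, -68/11]
R3 ← R3 − (6/11)·R1: [0, 68/11]
R3 ← R3 + R2: [0, 0]
2 nonzero rows, so rank(BA) = 2.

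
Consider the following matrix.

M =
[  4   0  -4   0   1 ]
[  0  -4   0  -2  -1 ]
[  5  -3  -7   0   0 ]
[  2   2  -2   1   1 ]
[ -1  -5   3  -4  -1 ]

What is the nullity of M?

Row reduce to echelon form.
R3 ← R3 − (5/4)·R1: [0, -3, -2, 0, -5/4]
R4 ← R4 − (1/2)·R1: [0, 2, 0, 1, 1/2]
R5 ← R5 + (1/4)·R1: [0, -5, 2, -4, -3/4]
R3 ← R3 − (3/4)·R2: [0, 0, -2, 3/2, -1/2]
R4 ← R4 + (1/2)·R2: [0, 0, 0, 0, 0]
R5 ← R5 − (5/4)·R2: [0, 0, 2, -3/2, 1/2]
R5 ← R5 + R3: [0, 0, 0, 0, 0]
3 nonzero rows, so rank(M) = 3.
M has 5 columns; by rank–nullity, nullity = 5 − 3 = 2.

2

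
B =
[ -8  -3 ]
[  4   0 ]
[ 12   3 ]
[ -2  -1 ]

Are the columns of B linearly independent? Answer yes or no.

Row reduce B to echelon form.
R2 ← R2 + (1/2)·R1: [0, -3/2]
R3 ← R3 + (3/2)·R1: [0, -3/2]
R4 ← R4 − (1/4)·R1: [0, -1/4]
R3 ← R3 − R2: [0, 0]
R4 ← R4 − (1/6)·R2: [0, 0]
2 pivots among 2 columns.
Every column is a pivot column, so the columns are linearly independent.

yes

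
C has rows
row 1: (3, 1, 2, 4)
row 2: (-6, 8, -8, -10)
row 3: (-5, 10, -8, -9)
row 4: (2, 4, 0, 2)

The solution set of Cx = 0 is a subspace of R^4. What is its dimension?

Row reduce to echelon form.
R2 ← R2 + (2)·R1: [0, 10, -4, -2]
R3 ← R3 + (5/3)·R1: [0, 35/3, -14/3, -7/3]
R4 ← R4 − (2/3)·R1: [0, 10/3, -4/3, -2/3]
R3 ← R3 − (7/6)·R2: [0, 0, 0, 0]
R4 ← R4 − (1/3)·R2: [0, 0, 0, 0]
2 nonzero rows, so rank(C) = 2.
C has 4 columns; by rank–nullity, nullity = 4 − 2 = 2.

2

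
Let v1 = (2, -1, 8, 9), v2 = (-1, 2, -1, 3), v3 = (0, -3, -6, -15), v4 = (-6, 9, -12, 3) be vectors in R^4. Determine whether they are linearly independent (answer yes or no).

no

Form the matrix with these vectors as rows and row reduce.
R2 ← R2 + (1/2)·R1: [0, 3/2, 3, 15/2]
R4 ← R4 + (3)·R1: [0, 6, 12, 30]
R3 ← R3 + (2)·R2: [0, 0, 0, 0]
R4 ← R4 − (4)·R2: [0, 0, 0, 0]
2 nonzero rows, so the 4 vectors span a space of dimension 2.
Since 2 < 4, the vectors are linearly dependent.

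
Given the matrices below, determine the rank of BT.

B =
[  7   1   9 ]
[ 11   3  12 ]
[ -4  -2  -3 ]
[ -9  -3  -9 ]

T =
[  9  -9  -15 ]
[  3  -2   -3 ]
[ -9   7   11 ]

2

First compute BT:
[[-15,  -2,  -9],
 [  0, -21, -42],
 [-15,  19,  33],
 [ -9,  24,  45]]
Now row reduce the product.
R3 ← R3 − R1: [0, 21, 42]
R4 ← R4 − (3/5)·R1: [0, 126/5, 252/5]
R3 ← R3 + R2: [0, 0, 0]
R4 ← R4 + (6/5)·R2: [0, 0, 0]
2 nonzero rows, so rank(BT) = 2.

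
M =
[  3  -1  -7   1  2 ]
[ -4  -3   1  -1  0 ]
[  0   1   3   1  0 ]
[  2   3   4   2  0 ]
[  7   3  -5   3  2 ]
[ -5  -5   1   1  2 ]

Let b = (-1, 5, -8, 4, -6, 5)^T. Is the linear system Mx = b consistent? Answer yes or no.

Row reduce the augmented matrix [M | b].
R2 ← R2 + (4/3)·R1: [0, -13/3, -25/3, 1/3, 8/3, 11/3]
R4 ← R4 − (2/3)·R1: [0, 11/3, 26/3, 4/3, -4/3, 14/3]
R5 ← R5 − (7/3)·R1: [0, 16/3, 34/3, 2/3, -8/3, -11/3]
R6 ← R6 + (5/3)·R1: [0, -20/3, -32/3, 8/3, 16/3, 10/3]
R3 ← R3 + (3/13)·R2: [0, 0, 14/13, 14/13, 8/13, -93/13]
R4 ← R4 + (11/13)·R2: [0, 0, 21/13, 21/13, 12/13, 101/13]
R5 ← R5 + (16/13)·R2: [0, 0, 14/13, 14/13, 8/13, 11/13]
R6 ← R6 − (20/13)·R2: [0, 0, 28/13, 28/13, 16/13, -30/13]
R4 ← R4 − (3/2)·R3: [0, 0, 0, 0, 0, 37/2]
R5 ← R5 − R3: [0, 0, 0, 0, 0, 8]
R6 ← R6 − (2)·R3: [0, 0, 0, 0, 0, 12]
R5 ← R5 − (16/37)·R4: [0, 0, 0, 0, 0, 0]
R6 ← R6 − (24/37)·R4: [0, 0, 0, 0, 0, 0]
The echelon form has 4 nonzero rows; the last pivot sits in the augmented column, so rank(M) = 3 but rank([M|b]) = 4.
Since the ranks differ, the system is inconsistent.

no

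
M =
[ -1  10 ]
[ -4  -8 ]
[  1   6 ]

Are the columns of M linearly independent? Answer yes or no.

Row reduce M to echelon form.
R2 ← R2 − (4)·R1: [0, -48]
R3 ← R3 + R1: [0, 16]
R3 ← R3 + (1/3)·R2: [0, 0]
2 pivots among 2 columns.
Every column is a pivot column, so the columns are linearly independent.

yes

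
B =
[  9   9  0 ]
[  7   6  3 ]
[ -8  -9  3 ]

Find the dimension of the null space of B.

Row reduce to echelon form.
R2 ← R2 − (7/9)·R1: [0, -1, 3]
R3 ← R3 + (8/9)·R1: [0, -1, 3]
R3 ← R3 − R2: [0, 0, 0]
2 nonzero rows, so rank(B) = 2.
B has 3 columns; by rank–nullity, nullity = 3 − 2 = 1.

1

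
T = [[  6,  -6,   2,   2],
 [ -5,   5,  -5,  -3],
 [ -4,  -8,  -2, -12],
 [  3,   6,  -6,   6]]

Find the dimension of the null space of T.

Row reduce to echelon form.
R2 ← R2 + (5/6)·R1: [0, 0, -10/3, -4/3]
R3 ← R3 + (2/3)·R1: [0, -12, -2/3, -32/3]
R4 ← R4 − (1/2)·R1: [0, 9, -7, 5]
Swap R2 ↔ R3
R4 ← R4 + (3/4)·R2: [0, 0, -15/2, -3]
R4 ← R4 − (9/4)·R3: [0, 0, 0, 0]
3 nonzero rows, so rank(T) = 3.
T has 4 columns; by rank–nullity, nullity = 4 − 3 = 1.

1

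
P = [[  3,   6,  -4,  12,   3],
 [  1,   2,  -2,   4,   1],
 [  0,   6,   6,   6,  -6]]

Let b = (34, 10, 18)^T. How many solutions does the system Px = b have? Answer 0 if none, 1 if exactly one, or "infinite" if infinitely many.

Row reduce the augmented matrix [P | b].
R2 ← R2 − (1/3)·R1: [0, 0, -2/3, 0, 0, -4/3]
Swap R2 ↔ R3
The echelon form has 3 nonzero rows, and every pivot lies in the first 5 columns, so rank(P) = rank([P|b]) = 3.
The system is consistent.
rank = 3 < 5 unknowns, so there are infinitely many solutions.

infinite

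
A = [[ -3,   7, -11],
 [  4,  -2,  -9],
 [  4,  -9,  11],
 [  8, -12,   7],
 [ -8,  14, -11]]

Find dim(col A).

3

Row reduce to echelon form.
R2 ← R2 + (4/3)·R1: [0, 22/3, -71/3]
R3 ← R3 + (4/3)·R1: [0, 1/3, -11/3]
R4 ← R4 + (8/3)·R1: [0, 20/3, -67/3]
R5 ← R5 − (8/3)·R1: [0, -14/3, 55/3]
R3 ← R3 − (1/22)·R2: [0, 0, -57/22]
R4 ← R4 − (10/11)·R2: [0, 0, -9/11]
R5 ← R5 + (7/11)·R2: [0, 0, 36/11]
R4 ← R4 − (6/19)·R3: [0, 0, 0]
R5 ← R5 + (24/19)·R3: [0, 0, 0]
Echelon form has 3 nonzero rows, so rank(A) = 3.
The column space has dimension equal to the rank: 3.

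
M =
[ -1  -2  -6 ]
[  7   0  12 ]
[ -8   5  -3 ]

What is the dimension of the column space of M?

2

Row reduce to echelon form.
R2 ← R2 + (7)·R1: [0, -14, -30]
R3 ← R3 − (8)·R1: [0, 21, 45]
R3 ← R3 + (3/2)·R2: [0, 0, 0]
Echelon form has 2 nonzero rows, so rank(M) = 2.
The column space has dimension equal to the rank: 2.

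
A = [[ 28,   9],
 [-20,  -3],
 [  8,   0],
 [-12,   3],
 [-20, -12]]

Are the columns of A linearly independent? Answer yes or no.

Row reduce A to echelon form.
R2 ← R2 + (5/7)·R1: [0, 24/7]
R3 ← R3 − (2/7)·R1: [0, -18/7]
R4 ← R4 + (3/7)·R1: [0, 48/7]
R5 ← R5 + (5/7)·R1: [0, -39/7]
R3 ← R3 + (3/4)·R2: [0, 0]
R4 ← R4 − (2)·R2: [0, 0]
R5 ← R5 + (13/8)·R2: [0, 0]
2 pivots among 2 columns.
Every column is a pivot column, so the columns are linearly independent.

yes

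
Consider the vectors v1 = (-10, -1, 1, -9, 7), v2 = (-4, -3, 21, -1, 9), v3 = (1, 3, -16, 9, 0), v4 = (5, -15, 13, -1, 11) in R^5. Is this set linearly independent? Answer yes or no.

yes

Form the matrix with these vectors as rows and row reduce.
R2 ← R2 − (2/5)·R1: [0, -13/5, 103/5, 13/5, 31/5]
R3 ← R3 + (1/10)·R1: [0, 29/10, -159/10, 81/10, 7/10]
R4 ← R4 + (1/2)·R1: [0, -31/2, 27/2, -11/2, 29/2]
R3 ← R3 + (29/26)·R2: [0, 0, 92/13, 11, 99/13]
R4 ← R4 − (155/26)·R2: [0, 0, -1421/13, -21, -292/13]
R4 ← R4 + (1421/92)·R3: [0, 0, 0, 13699/92, 8755/92]
4 nonzero rows, so the 4 vectors span a space of dimension 4.
Since 4 = 4, the vectors are linearly independent.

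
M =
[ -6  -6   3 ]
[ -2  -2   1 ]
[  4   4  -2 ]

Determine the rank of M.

Row reduce to echelon form.
R2 ← R2 − (1/3)·R1: [0, 0, 0]
R3 ← R3 + (2/3)·R1: [0, 0, 0]
Echelon form has 1 nonzero row, so rank(M) = 1.

1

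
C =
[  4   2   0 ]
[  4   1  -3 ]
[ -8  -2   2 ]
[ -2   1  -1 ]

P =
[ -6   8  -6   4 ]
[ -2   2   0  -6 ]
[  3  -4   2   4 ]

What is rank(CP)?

3

First compute CP:
[[-28,  36, -24,   4],
 [-35,  46, -30,  -2],
 [ 58, -76,  52, -12],
 [  7, -10,  10, -18]]
Now row reduce the product.
R2 ← R2 − (5/4)·R1: [0, 1, 0, -7]
R3 ← R3 + (29/14)·R1: [0, -10/7, 16/7, -26/7]
R4 ← R4 + (1/4)·R1: [0, -1, 4, -17]
R3 ← R3 + (10/7)·R2: [0, 0, 16/7, -96/7]
R4 ← R4 + R2: [0, 0, 4, -24]
R4 ← R4 − (7/4)·R3: [0, 0, 0, 0]
3 nonzero rows, so rank(CP) = 3.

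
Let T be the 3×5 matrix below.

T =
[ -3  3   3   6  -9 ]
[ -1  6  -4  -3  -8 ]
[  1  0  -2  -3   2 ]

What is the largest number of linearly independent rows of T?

Row reduce to echelon form.
R2 ← R2 − (1/3)·R1: [0, 5, -5, -5, -5]
R3 ← R3 + (1/3)·R1: [0, 1, -1, -1, -1]
R3 ← R3 − (1/5)·R2: [0, 0, 0, 0, 0]
Echelon form has 2 nonzero rows, so rank(T) = 2.
The rank gives the maximum number of linearly independent rows: 2.

2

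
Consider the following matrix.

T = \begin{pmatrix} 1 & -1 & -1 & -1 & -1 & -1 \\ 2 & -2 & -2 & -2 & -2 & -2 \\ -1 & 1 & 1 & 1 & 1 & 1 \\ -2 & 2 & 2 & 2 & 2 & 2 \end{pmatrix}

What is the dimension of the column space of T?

1

Row reduce to echelon form.
R2 ← R2 − (2)·R1: [0, 0, 0, 0, 0, 0]
R3 ← R3 + R1: [0, 0, 0, 0, 0, 0]
R4 ← R4 + (2)·R1: [0, 0, 0, 0, 0, 0]
Echelon form has 1 nonzero row, so rank(T) = 1.
The column space has dimension equal to the rank: 1.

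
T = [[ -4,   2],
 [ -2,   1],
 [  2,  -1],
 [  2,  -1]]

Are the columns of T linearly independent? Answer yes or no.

Row reduce T to echelon form.
R2 ← R2 − (1/2)·R1: [0, 0]
R3 ← R3 + (1/2)·R1: [0, 0]
R4 ← R4 + (1/2)·R1: [0, 0]
1 pivot among 2 columns.
Only 1 < 2 pivot columns, so the columns are linearly dependent.

no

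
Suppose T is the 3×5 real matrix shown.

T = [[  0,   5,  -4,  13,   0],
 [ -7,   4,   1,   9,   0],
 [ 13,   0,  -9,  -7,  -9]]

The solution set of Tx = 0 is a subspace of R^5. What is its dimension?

Row reduce to echelon form.
Swap R1 ↔ R2
R3 ← R3 + (13/7)·R1: [0, 52/7, -50/7, 68/7, -9]
R3 ← R3 − (52/35)·R2: [0, 0, -6/5, -48/5, -9]
3 nonzero rows, so rank(T) = 3.
T has 5 columns; by rank–nullity, nullity = 5 − 3 = 2.

2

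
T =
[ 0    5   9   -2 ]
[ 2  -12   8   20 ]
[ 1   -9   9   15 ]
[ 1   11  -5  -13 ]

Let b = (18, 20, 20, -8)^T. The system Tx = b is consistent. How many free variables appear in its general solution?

0

Row reduce the augmented matrix [T | b].
Swap R1 ↔ R2
R3 ← R3 − (1/2)·R1: [0, -3, 5, 5, 10]
R4 ← R4 − (1/2)·R1: [0, 17, -9, -23, -18]
R3 ← R3 + (3/5)·R2: [0, 0, 52/5, 19/5, 104/5]
R4 ← R4 − (17/5)·R2: [0, 0, -198/5, -81/5, -396/5]
R4 ← R4 + (99/26)·R3: [0, 0, 0, -45/26, 0]
The echelon form has 4 nonzero rows, and every pivot lies in the first 4 columns, so rank(T) = rank([T|b]) = 4.
The system is consistent.
Free variables = (unknowns) − (rank) = 4 − 4 = 0.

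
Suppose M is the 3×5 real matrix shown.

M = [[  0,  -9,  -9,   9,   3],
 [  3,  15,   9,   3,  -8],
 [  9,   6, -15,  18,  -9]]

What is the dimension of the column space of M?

3

Row reduce to echelon form.
Swap R1 ↔ R2
R3 ← R3 − (3)·R1: [0, -39, -42, 9, 15]
R3 ← R3 − (13/3)·R2: [0, 0, -3, -30, 2]
Echelon form has 3 nonzero rows, so rank(M) = 3.
The column space has dimension equal to the rank: 3.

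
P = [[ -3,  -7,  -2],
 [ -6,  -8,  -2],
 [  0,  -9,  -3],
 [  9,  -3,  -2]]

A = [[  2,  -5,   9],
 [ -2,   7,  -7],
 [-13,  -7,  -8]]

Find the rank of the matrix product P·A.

2

First compute PA:
[[ 34, -20,  38],
 [ 30, -12,  18],
 [ 57, -42,  87],
 [ 50, -52, 118]]
Now row reduce the product.
R2 ← R2 − (15/17)·R1: [0, 96/17, -264/17]
R3 ← R3 − (57/34)·R1: [0, -144/17, 396/17]
R4 ← R4 − (25/17)·R1: [0, -384/17, 1056/17]
R3 ← R3 + (3/2)·R2: [0, 0, 0]
R4 ← R4 + (4)·R2: [0, 0, 0]
2 nonzero rows, so rank(PA) = 2.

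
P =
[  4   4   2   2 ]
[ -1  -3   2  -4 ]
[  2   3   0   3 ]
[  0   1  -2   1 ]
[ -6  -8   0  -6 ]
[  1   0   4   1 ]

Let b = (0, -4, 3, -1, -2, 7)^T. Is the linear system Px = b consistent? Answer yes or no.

Row reduce the augmented matrix [P | b].
R2 ← R2 + (1/4)·R1: [0, -2, 5/2, -7/2, -4]
R3 ← R3 − (1/2)·R1: [0, 1, -1, 2, 3]
R5 ← R5 + (3/2)·R1: [0, -2, 3, -3, -2]
R6 ← R6 − (1/4)·R1: [0, -1, 7/2, 1/2, 7]
R3 ← R3 + (1/2)·R2: [0, 0, 1/4, 1/4, 1]
R4 ← R4 + (1/2)·R2: [0, 0, -3/4, -3/4, -3]
R5 ← R5 − R2: [0, 0, 1/2, 1/2, 2]
R6 ← R6 − (1/2)·R2: [0, 0, 9/4, 9/4, 9]
R4 ← R4 + (3)·R3: [0, 0, 0, 0, 0]
R5 ← R5 − (2)·R3: [0, 0, 0, 0, 0]
R6 ← R6 − (9)·R3: [0, 0, 0, 0, 0]
The echelon form has 3 nonzero rows, and every pivot lies in the first 4 columns, so rank(P) = rank([P|b]) = 3.
The system is consistent.

yes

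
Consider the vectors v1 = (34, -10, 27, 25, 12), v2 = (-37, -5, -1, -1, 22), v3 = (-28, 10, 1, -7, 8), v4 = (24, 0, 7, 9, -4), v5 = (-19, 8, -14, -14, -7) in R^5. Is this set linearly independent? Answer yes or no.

no

Form the matrix with these vectors as rows and row reduce.
R2 ← R2 + (37/34)·R1: [0, -270/17, 965/34, 891/34, 596/17]
R3 ← R3 + (14/17)·R1: [0, 30/17, 395/17, 231/17, 304/17]
R4 ← R4 − (12/17)·R1: [0, 120/17, -205/17, -147/17, -212/17]
R5 ← R5 + (19/34)·R1: [0, 41/17, 37/34, -1/34, -5/17]
R3 ← R3 + (1/9)·R2: [0, 0, 475/18, 33/2, 196/9]
R4 ← R4 + (4/9)·R2: [0, 0, 5/9, 3, 28/9]
R5 ← R5 + (41/270)·R2: [0, 0, 583/108, 79/20, 679/135]
R4 ← R4 − (2/95)·R3: [0, 0, 0, 252/95, 252/95]
R5 ← R5 − (583/2850)·R3: [0, 0, 0, 273/475, 273/475]
R5 ← R5 − (13/60)·R4: [0, 0, 0, 0, 0]
4 nonzero rows, so the 5 vectors span a space of dimension 4.
Since 4 < 5, the vectors are linearly dependent.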